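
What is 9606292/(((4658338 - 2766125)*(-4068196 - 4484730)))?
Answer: -4803146/8091978882619 ≈ -5.9357e-7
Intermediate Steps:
9606292/(((4658338 - 2766125)*(-4068196 - 4484730))) = 9606292/((1892213*(-8552926))) = 9606292/(-16183957765238) = 9606292*(-1/16183957765238) = -4803146/8091978882619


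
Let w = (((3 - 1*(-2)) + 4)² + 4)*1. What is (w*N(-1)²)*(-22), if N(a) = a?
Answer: -1870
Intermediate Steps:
w = 85 (w = (((3 + 2) + 4)² + 4)*1 = ((5 + 4)² + 4)*1 = (9² + 4)*1 = (81 + 4)*1 = 85*1 = 85)
(w*N(-1)²)*(-22) = (85*(-1)²)*(-22) = (85*1)*(-22) = 85*(-22) = -1870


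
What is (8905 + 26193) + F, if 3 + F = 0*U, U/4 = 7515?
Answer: 35095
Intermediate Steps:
U = 30060 (U = 4*7515 = 30060)
F = -3 (F = -3 + 0*30060 = -3 + 0 = -3)
(8905 + 26193) + F = (8905 + 26193) - 3 = 35098 - 3 = 35095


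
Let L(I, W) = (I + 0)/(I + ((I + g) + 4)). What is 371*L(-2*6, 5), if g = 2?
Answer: 742/3 ≈ 247.33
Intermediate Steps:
L(I, W) = I/(6 + 2*I) (L(I, W) = (I + 0)/(I + ((I + 2) + 4)) = I/(I + ((2 + I) + 4)) = I/(I + (6 + I)) = I/(6 + 2*I))
371*L(-2*6, 5) = 371*((-2*6)/(2*(3 - 2*6))) = 371*((½)*(-12)/(3 - 12)) = 371*((½)*(-12)/(-9)) = 371*((½)*(-12)*(-⅑)) = 371*(⅔) = 742/3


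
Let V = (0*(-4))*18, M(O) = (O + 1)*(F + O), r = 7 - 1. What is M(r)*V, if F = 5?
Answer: 0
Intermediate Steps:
r = 6
M(O) = (1 + O)*(5 + O) (M(O) = (O + 1)*(5 + O) = (1 + O)*(5 + O))
V = 0 (V = 0*18 = 0)
M(r)*V = (5 + 6² + 6*6)*0 = (5 + 36 + 36)*0 = 77*0 = 0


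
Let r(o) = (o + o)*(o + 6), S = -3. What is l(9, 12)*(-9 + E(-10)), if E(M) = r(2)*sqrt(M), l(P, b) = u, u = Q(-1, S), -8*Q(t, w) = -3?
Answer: -27/8 + 12*I*sqrt(10) ≈ -3.375 + 37.947*I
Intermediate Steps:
Q(t, w) = 3/8 (Q(t, w) = -1/8*(-3) = 3/8)
u = 3/8 ≈ 0.37500
l(P, b) = 3/8
r(o) = 2*o*(6 + o) (r(o) = (2*o)*(6 + o) = 2*o*(6 + o))
E(M) = 32*sqrt(M) (E(M) = (2*2*(6 + 2))*sqrt(M) = (2*2*8)*sqrt(M) = 32*sqrt(M))
l(9, 12)*(-9 + E(-10)) = 3*(-9 + 32*sqrt(-10))/8 = 3*(-9 + 32*(I*sqrt(10)))/8 = 3*(-9 + 32*I*sqrt(10))/8 = -27/8 + 12*I*sqrt(10)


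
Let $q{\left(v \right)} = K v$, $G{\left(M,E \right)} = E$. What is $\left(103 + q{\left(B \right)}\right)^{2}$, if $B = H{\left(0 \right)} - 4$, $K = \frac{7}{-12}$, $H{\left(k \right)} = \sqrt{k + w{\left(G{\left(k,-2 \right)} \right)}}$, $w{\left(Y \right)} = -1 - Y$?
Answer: $\frac{175561}{16} \approx 10973.0$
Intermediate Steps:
$H{\left(k \right)} = \sqrt{1 + k}$ ($H{\left(k \right)} = \sqrt{k - -1} = \sqrt{k + \left(-1 + 2\right)} = \sqrt{k + 1} = \sqrt{1 + k}$)
$K = - \frac{7}{12}$ ($K = 7 \left(- \frac{1}{12}\right) = - \frac{7}{12} \approx -0.58333$)
$B = -3$ ($B = \sqrt{1 + 0} - 4 = \sqrt{1} - 4 = 1 - 4 = -3$)
$q{\left(v \right)} = - \frac{7 v}{12}$
$\left(103 + q{\left(B \right)}\right)^{2} = \left(103 - - \frac{7}{4}\right)^{2} = \left(103 + \frac{7}{4}\right)^{2} = \left(\frac{419}{4}\right)^{2} = \frac{175561}{16}$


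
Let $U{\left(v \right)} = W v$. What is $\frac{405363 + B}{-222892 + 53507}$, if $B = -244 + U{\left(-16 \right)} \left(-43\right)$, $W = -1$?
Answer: $- \frac{404431}{169385} \approx -2.3876$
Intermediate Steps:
$U{\left(v \right)} = - v$
$B = -932$ ($B = -244 + \left(-1\right) \left(-16\right) \left(-43\right) = -244 + 16 \left(-43\right) = -244 - 688 = -932$)
$\frac{405363 + B}{-222892 + 53507} = \frac{405363 - 932}{-222892 + 53507} = \frac{404431}{-169385} = 404431 \left(- \frac{1}{169385}\right) = - \frac{404431}{169385}$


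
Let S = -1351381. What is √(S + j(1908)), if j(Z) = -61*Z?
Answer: I*√1467769 ≈ 1211.5*I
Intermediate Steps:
√(S + j(1908)) = √(-1351381 - 61*1908) = √(-1351381 - 116388) = √(-1467769) = I*√1467769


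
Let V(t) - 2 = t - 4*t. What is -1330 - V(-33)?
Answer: -1431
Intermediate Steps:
V(t) = 2 - 3*t (V(t) = 2 + (t - 4*t) = 2 - 3*t)
-1330 - V(-33) = -1330 - (2 - 3*(-33)) = -1330 - (2 + 99) = -1330 - 1*101 = -1330 - 101 = -1431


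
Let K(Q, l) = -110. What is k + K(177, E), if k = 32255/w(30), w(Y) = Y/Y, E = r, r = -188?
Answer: 32145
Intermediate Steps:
E = -188
w(Y) = 1
k = 32255 (k = 32255/1 = 32255*1 = 32255)
k + K(177, E) = 32255 - 110 = 32145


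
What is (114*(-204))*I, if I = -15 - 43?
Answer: 1348848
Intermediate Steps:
I = -58
(114*(-204))*I = (114*(-204))*(-58) = -23256*(-58) = 1348848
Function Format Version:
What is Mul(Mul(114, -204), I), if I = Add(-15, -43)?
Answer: 1348848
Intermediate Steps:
I = -58
Mul(Mul(114, -204), I) = Mul(Mul(114, -204), -58) = Mul(-23256, -58) = 1348848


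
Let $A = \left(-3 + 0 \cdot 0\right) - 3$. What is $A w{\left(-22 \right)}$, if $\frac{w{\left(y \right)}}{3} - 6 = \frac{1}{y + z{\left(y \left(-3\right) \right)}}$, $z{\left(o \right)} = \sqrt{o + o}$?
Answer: $- \frac{855}{8} + \frac{9 \sqrt{33}}{88} \approx -106.29$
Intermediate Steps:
$z{\left(o \right)} = \sqrt{2} \sqrt{o}$ ($z{\left(o \right)} = \sqrt{2 o} = \sqrt{2} \sqrt{o}$)
$A = -6$ ($A = \left(-3 + 0\right) - 3 = -3 - 3 = -6$)
$w{\left(y \right)} = 18 + \frac{3}{y + \sqrt{6} \sqrt{- y}}$ ($w{\left(y \right)} = 18 + \frac{3}{y + \sqrt{2} \sqrt{y \left(-3\right)}} = 18 + \frac{3}{y + \sqrt{2} \sqrt{- 3 y}} = 18 + \frac{3}{y + \sqrt{2} \sqrt{3} \sqrt{- y}} = 18 + \frac{3}{y + \sqrt{6} \sqrt{- y}}$)
$A w{\left(-22 \right)} = - 6 \frac{3 \left(1 + 6 \left(-22\right) + 6 \sqrt{6} \sqrt{\left(-1\right) \left(-22\right)}\right)}{-22 + \sqrt{6} \sqrt{\left(-1\right) \left(-22\right)}} = - 6 \frac{3 \left(1 - 132 + 6 \sqrt{6} \sqrt{22}\right)}{-22 + \sqrt{6} \sqrt{22}} = - 6 \frac{3 \left(1 - 132 + 12 \sqrt{33}\right)}{-22 + 2 \sqrt{33}} = - 6 \frac{3 \left(-131 + 12 \sqrt{33}\right)}{-22 + 2 \sqrt{33}} = - \frac{18 \left(-131 + 12 \sqrt{33}\right)}{-22 + 2 \sqrt{33}}$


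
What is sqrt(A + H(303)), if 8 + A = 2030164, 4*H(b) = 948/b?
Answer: sqrt(20709629335)/101 ≈ 1424.8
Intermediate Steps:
H(b) = 237/b (H(b) = (948/b)/4 = 237/b)
A = 2030156 (A = -8 + 2030164 = 2030156)
sqrt(A + H(303)) = sqrt(2030156 + 237/303) = sqrt(2030156 + 237*(1/303)) = sqrt(2030156 + 79/101) = sqrt(205045835/101) = sqrt(20709629335)/101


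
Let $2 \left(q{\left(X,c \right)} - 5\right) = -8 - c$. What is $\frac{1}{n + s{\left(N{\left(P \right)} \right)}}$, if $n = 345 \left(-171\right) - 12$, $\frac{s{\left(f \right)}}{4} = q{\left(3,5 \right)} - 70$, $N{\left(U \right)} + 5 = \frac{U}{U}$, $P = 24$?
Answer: $- \frac{1}{59293} \approx -1.6865 \cdot 10^{-5}$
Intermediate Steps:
$q{\left(X,c \right)} = 1 - \frac{c}{2}$ ($q{\left(X,c \right)} = 5 + \frac{-8 - c}{2} = 5 - \left(4 + \frac{c}{2}\right) = 1 - \frac{c}{2}$)
$N{\left(U \right)} = -4$ ($N{\left(U \right)} = -5 + \frac{U}{U} = -5 + 1 = -4$)
$s{\left(f \right)} = -286$ ($s{\left(f \right)} = 4 \left(\left(1 - \frac{5}{2}\right) - 70\right) = 4 \left(- \frac{3}{2} - 70\right) = 4 \left(- \frac{143}{2}\right) = -286$)
$n = -59007$ ($n = -58995 - 12 = -59007$)
$\frac{1}{n + s{\left(N{\left(P \right)} \right)}} = \frac{1}{-59007 - 286} = \frac{1}{-59293} = - \frac{1}{59293}$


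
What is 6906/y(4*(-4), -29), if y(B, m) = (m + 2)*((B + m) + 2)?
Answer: 2302/387 ≈ 5.9483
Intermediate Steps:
y(B, m) = (2 + m)*(2 + B + m)
6906/y(4*(-4), -29) = 6906/(4 + (-29)**2 + 2*(4*(-4)) + 4*(-29) + (4*(-4))*(-29)) = 6906/(4 + 841 + 2*(-16) - 116 - 16*(-29)) = 6906/(4 + 841 - 32 - 116 + 464) = 6906/1161 = 6906*(1/1161) = 2302/387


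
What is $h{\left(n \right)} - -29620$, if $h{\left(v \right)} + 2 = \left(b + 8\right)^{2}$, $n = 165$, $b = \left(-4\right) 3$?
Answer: $29634$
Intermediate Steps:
$b = -12$
$h{\left(v \right)} = 14$ ($h{\left(v \right)} = -2 + \left(-12 + 8\right)^{2} = -2 + \left(-4\right)^{2} = -2 + 16 = 14$)
$h{\left(n \right)} - -29620 = 14 - -29620 = 14 + 29620 = 29634$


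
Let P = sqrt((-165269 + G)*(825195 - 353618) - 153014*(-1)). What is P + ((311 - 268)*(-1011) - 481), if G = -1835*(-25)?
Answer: -43954 + 2*I*sqrt(14075827831) ≈ -43954.0 + 2.3728e+5*I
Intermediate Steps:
G = 45875
P = 2*I*sqrt(14075827831) (P = sqrt((-165269 + 45875)*(825195 - 353618) - 153014*(-1)) = sqrt(-119394*471577 + 153014) = sqrt(-56303464338 + 153014) = sqrt(-56303311324) = 2*I*sqrt(14075827831) ≈ 2.3728e+5*I)
P + ((311 - 268)*(-1011) - 481) = 2*I*sqrt(14075827831) + ((311 - 268)*(-1011) - 481) = 2*I*sqrt(14075827831) + (43*(-1011) - 481) = 2*I*sqrt(14075827831) + (-43473 - 481) = 2*I*sqrt(14075827831) - 43954 = -43954 + 2*I*sqrt(14075827831)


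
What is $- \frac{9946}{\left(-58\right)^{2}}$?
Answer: $- \frac{4973}{1682} \approx -2.9566$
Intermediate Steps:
$- \frac{9946}{\left(-58\right)^{2}} = - \frac{9946}{3364} = \left(-9946\right) \frac{1}{3364} = - \frac{4973}{1682}$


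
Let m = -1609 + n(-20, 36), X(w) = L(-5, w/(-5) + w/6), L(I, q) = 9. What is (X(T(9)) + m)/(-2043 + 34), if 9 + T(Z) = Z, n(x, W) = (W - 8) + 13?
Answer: 1559/2009 ≈ 0.77601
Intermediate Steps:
n(x, W) = 5 + W (n(x, W) = (-8 + W) + 13 = 5 + W)
T(Z) = -9 + Z
X(w) = 9
m = -1568 (m = -1609 + (5 + 36) = -1609 + 41 = -1568)
(X(T(9)) + m)/(-2043 + 34) = (9 - 1568)/(-2043 + 34) = -1559/(-2009) = -1559*(-1/2009) = 1559/2009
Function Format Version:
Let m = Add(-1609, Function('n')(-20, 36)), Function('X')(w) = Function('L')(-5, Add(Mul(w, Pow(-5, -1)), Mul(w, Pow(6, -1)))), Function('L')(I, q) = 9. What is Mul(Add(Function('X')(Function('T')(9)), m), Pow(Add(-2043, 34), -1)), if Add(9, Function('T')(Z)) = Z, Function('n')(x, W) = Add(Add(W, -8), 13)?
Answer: Rational(1559, 2009) ≈ 0.77601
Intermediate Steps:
Function('n')(x, W) = Add(5, W) (Function('n')(x, W) = Add(Add(-8, W), 13) = Add(5, W))
Function('T')(Z) = Add(-9, Z)
Function('X')(w) = 9
m = -1568 (m = Add(-1609, Add(5, 36)) = Add(-1609, 41) = -1568)
Mul(Add(Function('X')(Function('T')(9)), m), Pow(Add(-2043, 34), -1)) = Mul(Add(9, -1568), Pow(Add(-2043, 34), -1)) = Mul(-1559, Pow(-2009, -1)) = Mul(-1559, Rational(-1, 2009)) = Rational(1559, 2009)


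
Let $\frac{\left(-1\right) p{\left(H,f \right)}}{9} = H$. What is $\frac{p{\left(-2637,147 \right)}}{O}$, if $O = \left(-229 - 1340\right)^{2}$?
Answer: $\frac{2637}{273529} \approx 0.0096407$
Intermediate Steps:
$p{\left(H,f \right)} = - 9 H$
$O = 2461761$ ($O = \left(-1569\right)^{2} = 2461761$)
$\frac{p{\left(-2637,147 \right)}}{O} = \frac{\left(-9\right) \left(-2637\right)}{2461761} = 23733 \cdot \frac{1}{2461761} = \frac{2637}{273529}$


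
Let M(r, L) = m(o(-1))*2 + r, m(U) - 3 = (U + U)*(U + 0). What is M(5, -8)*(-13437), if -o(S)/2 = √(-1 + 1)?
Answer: -147807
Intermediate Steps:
o(S) = 0 (o(S) = -2*√(-1 + 1) = -2*√0 = -2*0 = 0)
m(U) = 3 + 2*U² (m(U) = 3 + (U + U)*(U + 0) = 3 + (2*U)*U = 3 + 2*U²)
M(r, L) = 6 + r (M(r, L) = (3 + 2*0²)*2 + r = (3 + 2*0)*2 + r = (3 + 0)*2 + r = 3*2 + r = 6 + r)
M(5, -8)*(-13437) = (6 + 5)*(-13437) = 11*(-13437) = -147807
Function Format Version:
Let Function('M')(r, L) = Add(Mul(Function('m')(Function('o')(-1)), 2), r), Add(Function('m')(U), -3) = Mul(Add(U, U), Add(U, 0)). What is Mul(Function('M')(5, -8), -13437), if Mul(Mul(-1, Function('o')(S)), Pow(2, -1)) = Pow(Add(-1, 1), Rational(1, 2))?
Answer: -147807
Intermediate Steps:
Function('o')(S) = 0 (Function('o')(S) = Mul(-2, Pow(Add(-1, 1), Rational(1, 2))) = Mul(-2, Pow(0, Rational(1, 2))) = Mul(-2, 0) = 0)
Function('m')(U) = Add(3, Mul(2, Pow(U, 2))) (Function('m')(U) = Add(3, Mul(Add(U, U), Add(U, 0))) = Add(3, Mul(Mul(2, U), U)) = Add(3, Mul(2, Pow(U, 2))))
Function('M')(r, L) = Add(6, r) (Function('M')(r, L) = Add(Mul(Add(3, Mul(2, Pow(0, 2))), 2), r) = Add(Mul(Add(3, Mul(2, 0)), 2), r) = Add(Mul(Add(3, 0), 2), r) = Add(Mul(3, 2), r) = Add(6, r))
Mul(Function('M')(5, -8), -13437) = Mul(Add(6, 5), -13437) = Mul(11, -13437) = -147807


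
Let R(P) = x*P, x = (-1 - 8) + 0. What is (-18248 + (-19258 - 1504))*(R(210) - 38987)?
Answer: 1594611770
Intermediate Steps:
x = -9 (x = -9 + 0 = -9)
R(P) = -9*P
(-18248 + (-19258 - 1504))*(R(210) - 38987) = (-18248 + (-19258 - 1504))*(-9*210 - 38987) = (-18248 - 20762)*(-1890 - 38987) = -39010*(-40877) = 1594611770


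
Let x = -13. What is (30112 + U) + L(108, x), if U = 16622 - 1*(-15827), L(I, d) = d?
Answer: 62548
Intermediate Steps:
U = 32449 (U = 16622 + 15827 = 32449)
(30112 + U) + L(108, x) = (30112 + 32449) - 13 = 62561 - 13 = 62548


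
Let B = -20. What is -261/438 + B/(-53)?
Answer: -1691/7738 ≈ -0.21853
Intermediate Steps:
-261/438 + B/(-53) = -261/438 - 20/(-53) = -261*1/438 - 20*(-1/53) = -87/146 + 20/53 = -1691/7738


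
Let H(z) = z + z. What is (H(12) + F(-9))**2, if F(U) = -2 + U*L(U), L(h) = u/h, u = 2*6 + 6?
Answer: 1600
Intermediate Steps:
H(z) = 2*z
u = 18 (u = 12 + 6 = 18)
L(h) = 18/h
F(U) = 16 (F(U) = -2 + U*(18/U) = -2 + 18 = 16)
(H(12) + F(-9))**2 = (2*12 + 16)**2 = (24 + 16)**2 = 40**2 = 1600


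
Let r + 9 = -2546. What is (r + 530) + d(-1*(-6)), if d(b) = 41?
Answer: -1984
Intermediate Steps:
r = -2555 (r = -9 - 2546 = -2555)
(r + 530) + d(-1*(-6)) = (-2555 + 530) + 41 = -2025 + 41 = -1984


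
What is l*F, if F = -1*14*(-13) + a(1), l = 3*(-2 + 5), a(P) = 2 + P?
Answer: 1665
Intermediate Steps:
l = 9 (l = 3*3 = 9)
F = 185 (F = -1*14*(-13) + (2 + 1) = -14*(-13) + 3 = 182 + 3 = 185)
l*F = 9*185 = 1665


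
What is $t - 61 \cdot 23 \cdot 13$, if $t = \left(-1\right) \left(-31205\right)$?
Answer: $12966$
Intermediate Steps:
$t = 31205$
$t - 61 \cdot 23 \cdot 13 = 31205 - 61 \cdot 23 \cdot 13 = 31205 - 1403 \cdot 13 = 31205 - 18239 = 12966$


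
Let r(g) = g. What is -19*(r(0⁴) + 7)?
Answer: -133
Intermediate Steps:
-19*(r(0⁴) + 7) = -19*(0⁴ + 7) = -19*(0 + 7) = -19*7 = -133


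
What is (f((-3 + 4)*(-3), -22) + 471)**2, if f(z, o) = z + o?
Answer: 198916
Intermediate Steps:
f(z, o) = o + z
(f((-3 + 4)*(-3), -22) + 471)**2 = ((-22 + (-3 + 4)*(-3)) + 471)**2 = ((-22 + 1*(-3)) + 471)**2 = ((-22 - 3) + 471)**2 = (-25 + 471)**2 = 446**2 = 198916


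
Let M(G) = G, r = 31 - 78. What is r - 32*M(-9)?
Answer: 241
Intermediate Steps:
r = -47
r - 32*M(-9) = -47 - 32*(-9) = -47 + 288 = 241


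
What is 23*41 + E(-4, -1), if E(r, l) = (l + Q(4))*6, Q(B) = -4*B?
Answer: 841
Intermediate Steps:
E(r, l) = -96 + 6*l (E(r, l) = (l - 4*4)*6 = (l - 16)*6 = (-16 + l)*6 = -96 + 6*l)
23*41 + E(-4, -1) = 23*41 + (-96 + 6*(-1)) = 943 + (-96 - 6) = 943 - 102 = 841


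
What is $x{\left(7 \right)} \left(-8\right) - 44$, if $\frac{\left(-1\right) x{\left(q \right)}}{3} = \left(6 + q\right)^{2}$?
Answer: $4012$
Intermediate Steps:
$x{\left(q \right)} = - 3 \left(6 + q\right)^{2}$
$x{\left(7 \right)} \left(-8\right) - 44 = - 3 \left(6 + 7\right)^{2} \left(-8\right) - 44 = - 3 \cdot 13^{2} \left(-8\right) - 44 = \left(-3\right) 169 \left(-8\right) - 44 = \left(-507\right) \left(-8\right) - 44 = 4056 - 44 = 4012$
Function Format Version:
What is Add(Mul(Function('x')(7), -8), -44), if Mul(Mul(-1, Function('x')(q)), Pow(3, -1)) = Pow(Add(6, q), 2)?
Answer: 4012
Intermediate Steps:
Function('x')(q) = Mul(-3, Pow(Add(6, q), 2))
Add(Mul(Function('x')(7), -8), -44) = Add(Mul(Mul(-3, Pow(Add(6, 7), 2)), -8), -44) = Add(Mul(Mul(-3, Pow(13, 2)), -8), -44) = Add(Mul(Mul(-3, 169), -8), -44) = Add(Mul(-507, -8), -44) = Add(4056, -44) = 4012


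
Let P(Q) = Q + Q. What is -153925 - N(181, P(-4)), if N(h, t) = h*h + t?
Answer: -186678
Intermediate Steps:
P(Q) = 2*Q
N(h, t) = t + h**2 (N(h, t) = h**2 + t = t + h**2)
-153925 - N(181, P(-4)) = -153925 - (2*(-4) + 181**2) = -153925 - (-8 + 32761) = -153925 - 1*32753 = -153925 - 32753 = -186678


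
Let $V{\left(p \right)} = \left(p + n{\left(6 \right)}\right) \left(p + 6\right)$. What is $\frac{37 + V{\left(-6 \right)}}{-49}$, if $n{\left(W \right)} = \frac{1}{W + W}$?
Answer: $- \frac{37}{49} \approx -0.7551$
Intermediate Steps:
$n{\left(W \right)} = \frac{1}{2 W}$
$V{\left(p \right)} = \left(6 + p\right) \left(\frac{1}{12} + p\right)$ ($V{\left(p \right)} = \left(p + \frac{1}{2 \cdot 6}\right) \left(p + 6\right) = \left(p + \frac{1}{2} \cdot \frac{1}{6}\right) \left(6 + p\right) = \left(p + \frac{1}{12}\right) \left(6 + p\right) = \left(\frac{1}{12} + p\right) \left(6 + p\right) = \left(6 + p\right) \left(\frac{1}{12} + p\right)$)
$\frac{37 + V{\left(-6 \right)}}{-49} = \frac{37 + \left(\frac{1}{2} + \left(-6\right)^{2} + \frac{73}{12} \left(-6\right)\right)}{-49} = \left(37 + \left(\frac{1}{2} + 36 - \frac{73}{2}\right)\right) \left(- \frac{1}{49}\right) = \left(37 + 0\right) \left(- \frac{1}{49}\right) = 37 \left(- \frac{1}{49}\right) = - \frac{37}{49}$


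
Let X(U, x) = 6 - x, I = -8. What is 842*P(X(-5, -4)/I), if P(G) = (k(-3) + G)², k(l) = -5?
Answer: 263125/8 ≈ 32891.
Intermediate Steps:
P(G) = (-5 + G)²
842*P(X(-5, -4)/I) = 842*(-5 + (6 - 1*(-4))/(-8))² = 842*(-5 + (6 + 4)*(-⅛))² = 842*(-5 + 10*(-⅛))² = 842*(-5 - 5/4)² = 842*(-25/4)² = 842*(625/16) = 263125/8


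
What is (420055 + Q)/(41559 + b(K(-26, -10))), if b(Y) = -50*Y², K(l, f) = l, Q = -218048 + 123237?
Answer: 325244/7759 ≈ 41.918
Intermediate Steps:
Q = -94811
(420055 + Q)/(41559 + b(K(-26, -10))) = (420055 - 94811)/(41559 - 50*(-26)²) = 325244/(41559 - 50*676) = 325244/(41559 - 33800) = 325244/7759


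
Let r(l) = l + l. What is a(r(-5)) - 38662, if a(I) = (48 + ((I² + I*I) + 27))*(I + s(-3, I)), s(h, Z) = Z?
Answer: -44162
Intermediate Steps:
r(l) = 2*l
a(I) = 2*I*(75 + 2*I²) (a(I) = (48 + ((I² + I*I) + 27))*(I + I) = (48 + ((I² + I²) + 27))*(2*I) = (48 + (2*I² + 27))*(2*I) = (48 + (27 + 2*I²))*(2*I) = (75 + 2*I²)*(2*I) = 2*I*(75 + 2*I²))
a(r(-5)) - 38662 = (4*(2*(-5))³ + 150*(2*(-5))) - 38662 = (4*(-10)³ + 150*(-10)) - 38662 = (4*(-1000) - 1500) - 38662 = (-4000 - 1500) - 38662 = -5500 - 38662 = -44162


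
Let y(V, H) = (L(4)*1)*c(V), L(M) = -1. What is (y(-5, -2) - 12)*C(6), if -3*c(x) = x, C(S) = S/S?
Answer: -41/3 ≈ -13.667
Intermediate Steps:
C(S) = 1
c(x) = -x/3
y(V, H) = V/3 (y(V, H) = (-1*1)*(-V/3) = -(-1)*V/3 = V/3)
(y(-5, -2) - 12)*C(6) = ((1/3)*(-5) - 12)*1 = (-5/3 - 12)*1 = -41/3*1 = -41/3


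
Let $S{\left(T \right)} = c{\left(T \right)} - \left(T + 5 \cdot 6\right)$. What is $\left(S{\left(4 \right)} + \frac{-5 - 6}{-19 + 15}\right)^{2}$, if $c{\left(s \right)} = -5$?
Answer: $\frac{21025}{16} \approx 1314.1$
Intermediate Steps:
$S{\left(T \right)} = -35 - T$ ($S{\left(T \right)} = -5 - \left(T + 5 \cdot 6\right) = -5 - \left(T + 30\right) = -5 - \left(30 + T\right) = -35 - T$)
$\left(S{\left(4 \right)} + \frac{-5 - 6}{-19 + 15}\right)^{2} = \left(\left(-35 - 4\right) + \frac{-5 - 6}{-19 + 15}\right)^{2} = \left(\left(-35 - 4\right) - \frac{11}{-4}\right)^{2} = \left(-39 - - \frac{11}{4}\right)^{2} = \left(-39 + \frac{11}{4}\right)^{2} = \left(- \frac{145}{4}\right)^{2} = \frac{21025}{16}$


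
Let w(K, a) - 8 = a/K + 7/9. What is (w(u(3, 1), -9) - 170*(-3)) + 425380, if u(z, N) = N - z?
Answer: 7666259/18 ≈ 4.2590e+5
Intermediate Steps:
w(K, a) = 79/9 + a/K (w(K, a) = 8 + (a/K + 7/9) = 8 + (7/9 + a/K) = 79/9 + a/K)
(w(u(3, 1), -9) - 170*(-3)) + 425380 = ((79/9 - 9/(1 - 1*3)) - 170*(-3)) + 425380 = ((79/9 - 9/(1 - 3)) + 510) + 425380 = ((79/9 - 9/(-2)) + 510) + 425380 = ((79/9 - 9*(-½)) + 510) + 425380 = ((79/9 + 9/2) + 510) + 425380 = (239/18 + 510) + 425380 = 9419/18 + 425380 = 7666259/18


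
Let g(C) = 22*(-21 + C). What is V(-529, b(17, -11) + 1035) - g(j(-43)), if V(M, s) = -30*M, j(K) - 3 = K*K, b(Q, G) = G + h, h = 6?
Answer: -24412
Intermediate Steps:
b(Q, G) = 6 + G (b(Q, G) = G + 6 = 6 + G)
j(K) = 3 + K² (j(K) = 3 + K*K = 3 + K²)
g(C) = -462 + 22*C
V(-529, b(17, -11) + 1035) - g(j(-43)) = -30*(-529) - (-462 + 22*(3 + (-43)²)) = 15870 - (-462 + 22*(3 + 1849)) = 15870 - (-462 + 22*1852) = 15870 - (-462 + 40744) = 15870 - 1*40282 = 15870 - 40282 = -24412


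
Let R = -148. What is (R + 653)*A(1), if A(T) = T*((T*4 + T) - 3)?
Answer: 1010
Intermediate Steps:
A(T) = T*(-3 + 5*T) (A(T) = T*((4*T + T) - 3) = T*(5*T - 3) = T*(-3 + 5*T))
(R + 653)*A(1) = (-148 + 653)*(1*(-3 + 5*1)) = 505*(1*(-3 + 5)) = 505*(1*2) = 505*2 = 1010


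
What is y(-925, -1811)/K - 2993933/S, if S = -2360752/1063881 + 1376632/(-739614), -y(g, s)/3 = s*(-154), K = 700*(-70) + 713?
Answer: 18959613621274917304959/25838517422392540 ≈ 7.3377e+5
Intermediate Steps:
K = -48287 (K = -49000 + 713 = -48287)
y(g, s) = 462*s (y(g, s) = -3*s*(-154) = -(-462)*s = 462*s)
S = -535102976420/131143546989 (S = -2360752*1/1063881 + 1376632*(-1/739614) = -2360752/1063881 - 688316/369807 = -535102976420/131143546989 ≈ -4.0803)
y(-925, -1811)/K - 2993933/S = (462*(-1811))/(-48287) - 2993933/(-535102976420/131143546989) = -836682*(-1/48287) - 2993933*(-131143546989/535102976420) = 836682/48287 + 392634993067417737/535102976420 = 18959613621274917304959/25838517422392540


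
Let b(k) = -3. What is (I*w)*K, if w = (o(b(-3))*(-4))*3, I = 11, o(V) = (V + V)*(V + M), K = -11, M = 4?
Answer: -8712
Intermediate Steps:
o(V) = 2*V*(4 + V) (o(V) = (V + V)*(V + 4) = (2*V)*(4 + V) = 2*V*(4 + V))
w = 72 (w = ((2*(-3)*(4 - 3))*(-4))*3 = ((2*(-3)*1)*(-4))*3 = -6*(-4)*3 = 24*3 = 72)
(I*w)*K = (11*72)*(-11) = 792*(-11) = -8712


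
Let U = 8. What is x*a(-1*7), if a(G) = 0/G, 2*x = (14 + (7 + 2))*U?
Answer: 0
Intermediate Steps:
x = 92 (x = ((14 + (7 + 2))*8)/2 = ((14 + 9)*8)/2 = (23*8)/2 = (1/2)*184 = 92)
a(G) = 0
x*a(-1*7) = 92*0 = 0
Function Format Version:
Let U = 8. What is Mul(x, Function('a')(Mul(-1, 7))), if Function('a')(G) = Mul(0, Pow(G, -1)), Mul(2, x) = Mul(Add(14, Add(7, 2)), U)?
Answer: 0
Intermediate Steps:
x = 92 (x = Mul(Rational(1, 2), Mul(Add(14, Add(7, 2)), 8)) = Mul(Rational(1, 2), Mul(Add(14, 9), 8)) = Mul(Rational(1, 2), Mul(23, 8)) = Mul(Rational(1, 2), 184) = 92)
Function('a')(G) = 0
Mul(x, Function('a')(Mul(-1, 7))) = Mul(92, 0) = 0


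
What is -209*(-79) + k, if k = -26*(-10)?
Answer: 16771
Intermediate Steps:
k = 260
-209*(-79) + k = -209*(-79) + 260 = 16511 + 260 = 16771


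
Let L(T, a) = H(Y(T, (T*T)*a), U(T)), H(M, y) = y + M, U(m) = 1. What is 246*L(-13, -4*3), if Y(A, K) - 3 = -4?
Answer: 0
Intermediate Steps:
Y(A, K) = -1 (Y(A, K) = 3 - 4 = -1)
H(M, y) = M + y
L(T, a) = 0 (L(T, a) = -1 + 1 = 0)
246*L(-13, -4*3) = 246*0 = 0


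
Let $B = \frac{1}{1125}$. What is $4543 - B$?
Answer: $\frac{5110874}{1125} \approx 4543.0$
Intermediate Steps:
$B = \frac{1}{1125} \approx 0.00088889$
$4543 - B = 4543 - \frac{1}{1125} = \frac{5110874}{1125}$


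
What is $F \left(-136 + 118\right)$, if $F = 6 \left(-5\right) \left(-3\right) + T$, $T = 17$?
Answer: $-1926$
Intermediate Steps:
$F = 107$ ($F = 6 \left(-5\right) \left(-3\right) + 17 = \left(-30\right) \left(-3\right) + 17 = 90 + 17 = 107$)
$F \left(-136 + 118\right) = 107 \left(-136 + 118\right) = 107 \left(-18\right) = -1926$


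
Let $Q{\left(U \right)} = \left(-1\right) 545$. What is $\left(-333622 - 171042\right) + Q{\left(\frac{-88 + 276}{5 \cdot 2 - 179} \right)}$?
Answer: $-505209$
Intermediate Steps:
$Q{\left(U \right)} = -545$
$\left(-333622 - 171042\right) + Q{\left(\frac{-88 + 276}{5 \cdot 2 - 179} \right)} = \left(-333622 - 171042\right) - 545 = -504664 - 545 = -505209$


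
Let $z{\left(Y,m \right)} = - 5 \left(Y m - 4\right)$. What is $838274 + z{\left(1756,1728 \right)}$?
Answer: $-14333546$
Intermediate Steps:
$z{\left(Y,m \right)} = 20 - 5 Y m$ ($z{\left(Y,m \right)} = - 5 \left(-4 + Y m\right) = 20 - 5 Y m$)
$838274 + z{\left(1756,1728 \right)} = 838274 + \left(20 - 8780 \cdot 1728\right) = 838274 + \left(20 - 15171840\right) = 838274 - 15171820 = -14333546$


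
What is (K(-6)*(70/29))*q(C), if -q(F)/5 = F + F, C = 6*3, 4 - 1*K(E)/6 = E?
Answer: -756000/29 ≈ -26069.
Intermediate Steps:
K(E) = 24 - 6*E
C = 18
q(F) = -10*F (q(F) = -5*(F + F) = -10*F)
(K(-6)*(70/29))*q(C) = ((24 - 6*(-6))*(70/29))*(-10*18) = ((24 + 36)*(70*(1/29)))*(-180) = (60*(70/29))*(-180) = (4200/29)*(-180) = -756000/29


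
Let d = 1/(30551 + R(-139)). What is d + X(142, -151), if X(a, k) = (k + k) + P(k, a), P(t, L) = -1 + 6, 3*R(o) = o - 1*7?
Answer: -27177576/91507 ≈ -297.00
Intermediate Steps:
R(o) = -7/3 + o/3 (R(o) = (o - 1*7)/3 = (o - 7)/3 = (-7 + o)/3 = -7/3 + o/3)
P(t, L) = 5
X(a, k) = 5 + 2*k (X(a, k) = (k + k) + 5 = 2*k + 5 = 5 + 2*k)
d = 3/91507 (d = 1/(30551 + (-7/3 + (⅓)*(-139))) = 1/(30551 + (-7/3 - 139/3)) = 1/(30551 - 146/3) = 1/(91507/3) = 3/91507 ≈ 3.2784e-5)
d + X(142, -151) = 3/91507 + (5 + 2*(-151)) = 3/91507 + (5 - 302) = 3/91507 - 297 = -27177576/91507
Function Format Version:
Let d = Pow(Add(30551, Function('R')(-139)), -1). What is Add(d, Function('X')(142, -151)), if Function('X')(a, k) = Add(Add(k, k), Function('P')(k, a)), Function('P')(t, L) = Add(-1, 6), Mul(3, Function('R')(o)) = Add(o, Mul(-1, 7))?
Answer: Rational(-27177576, 91507) ≈ -297.00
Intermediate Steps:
Function('R')(o) = Add(Rational(-7, 3), Mul(Rational(1, 3), o)) (Function('R')(o) = Mul(Rational(1, 3), Add(o, Mul(-1, 7))) = Mul(Rational(1, 3), Add(o, -7)) = Mul(Rational(1, 3), Add(-7, o)) = Add(Rational(-7, 3), Mul(Rational(1, 3), o)))
Function('P')(t, L) = 5
Function('X')(a, k) = Add(5, Mul(2, k)) (Function('X')(a, k) = Add(Add(k, k), 5) = Add(Mul(2, k), 5) = Add(5, Mul(2, k)))
d = Rational(3, 91507) (d = Pow(Add(30551, Add(Rational(-7, 3), Mul(Rational(1, 3), -139))), -1) = Pow(Add(30551, Add(Rational(-7, 3), Rational(-139, 3))), -1) = Pow(Add(30551, Rational(-146, 3)), -1) = Pow(Rational(91507, 3), -1) = Rational(3, 91507) ≈ 3.2784e-5)
Add(d, Function('X')(142, -151)) = Add(Rational(3, 91507), Add(5, Mul(2, -151))) = Add(Rational(3, 91507), Add(5, -302)) = Add(Rational(3, 91507), -297) = Rational(-27177576, 91507)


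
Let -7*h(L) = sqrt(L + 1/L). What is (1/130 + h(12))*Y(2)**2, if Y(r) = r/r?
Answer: 1/130 - sqrt(435)/42 ≈ -0.48889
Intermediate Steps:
Y(r) = 1
h(L) = -sqrt(L + 1/L)/7
(1/130 + h(12))*Y(2)**2 = (1/130 - sqrt(12 + 1/12)/7)*1**2 = (1/130 - sqrt(12 + 1/12)/7)*1 = (1/130 - sqrt(435)/42)*1 = 1/130 - sqrt(435)/42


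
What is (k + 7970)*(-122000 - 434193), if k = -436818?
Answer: 238522255664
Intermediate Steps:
(k + 7970)*(-122000 - 434193) = (-436818 + 7970)*(-122000 - 434193) = -428848*(-556193) = 238522255664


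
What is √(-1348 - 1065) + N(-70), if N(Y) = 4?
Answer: 4 + I*√2413 ≈ 4.0 + 49.122*I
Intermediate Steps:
√(-1348 - 1065) + N(-70) = √(-1348 - 1065) + 4 = √(-2413) + 4 = I*√2413 + 4 = 4 + I*√2413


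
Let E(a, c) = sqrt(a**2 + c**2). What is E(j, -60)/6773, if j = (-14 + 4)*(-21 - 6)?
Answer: 30*sqrt(85)/6773 ≈ 0.040837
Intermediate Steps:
j = 270 (j = -10*(-27) = 270)
E(j, -60)/6773 = sqrt(270**2 + (-60)**2)/6773 = sqrt(72900 + 3600)*(1/6773) = sqrt(76500)*(1/6773) = (30*sqrt(85))*(1/6773) = 30*sqrt(85)/6773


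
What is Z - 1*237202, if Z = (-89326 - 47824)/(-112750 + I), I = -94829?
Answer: -49238016808/207579 ≈ -2.3720e+5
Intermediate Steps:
Z = 137150/207579 (Z = (-89326 - 47824)/(-112750 - 94829) = -137150/(-207579) = -137150*(-1/207579) = 137150/207579 ≈ 0.66071)
Z - 1*237202 = 137150/207579 - 1*237202 = 137150/207579 - 237202 = -49238016808/207579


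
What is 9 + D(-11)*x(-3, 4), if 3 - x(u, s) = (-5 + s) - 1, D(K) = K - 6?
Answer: -76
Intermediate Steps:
D(K) = -6 + K
x(u, s) = 9 - s (x(u, s) = 3 - ((-5 + s) - 1) = 3 - (-6 + s) = 3 + (6 - s) = 9 - s)
9 + D(-11)*x(-3, 4) = 9 + (-6 - 11)*(9 - 1*4) = 9 - 17*(9 - 4) = 9 - 17*5 = 9 - 85 = -76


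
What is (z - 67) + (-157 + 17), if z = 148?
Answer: -59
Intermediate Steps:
(z - 67) + (-157 + 17) = (148 - 67) + (-157 + 17) = 81 - 140 = -59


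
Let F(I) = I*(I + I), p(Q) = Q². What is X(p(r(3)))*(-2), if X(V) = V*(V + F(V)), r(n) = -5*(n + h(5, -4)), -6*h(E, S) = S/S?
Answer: -378089126875/11664 ≈ -3.2415e+7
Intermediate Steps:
h(E, S) = -⅙ (h(E, S) = -S/(6*S) = -⅙*1 = -⅙)
r(n) = ⅚ - 5*n (r(n) = -5*(n - ⅙) = -5*(-⅙ + n) = ⅚ - 5*n)
F(I) = 2*I² (F(I) = I*(2*I) = 2*I²)
X(V) = V*(V + 2*V²)
X(p(r(3)))*(-2) = (((⅚ - 5*3)²)²*(1 + 2*(⅚ - 5*3)²))*(-2) = (((⅚ - 15)²)²*(1 + 2*(⅚ - 15)²))*(-2) = (((-85/6)²)²*(1 + 2*(-85/6)²))*(-2) = ((7225/36)²*(1 + 2*(7225/36)))*(-2) = (52200625*(1 + 7225/18)/1296)*(-2) = ((52200625/1296)*(7243/18))*(-2) = (378089126875/23328)*(-2) = -378089126875/11664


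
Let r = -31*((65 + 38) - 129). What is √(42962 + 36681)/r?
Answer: √79643/806 ≈ 0.35014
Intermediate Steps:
r = 806 (r = -31*(103 - 129) = -31*(-26) = 806)
√(42962 + 36681)/r = √(42962 + 36681)/806 = √79643*(1/806) = √79643/806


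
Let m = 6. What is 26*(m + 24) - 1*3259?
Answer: -2479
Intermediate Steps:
26*(m + 24) - 1*3259 = 26*(6 + 24) - 1*3259 = 26*30 - 3259 = 780 - 3259 = -2479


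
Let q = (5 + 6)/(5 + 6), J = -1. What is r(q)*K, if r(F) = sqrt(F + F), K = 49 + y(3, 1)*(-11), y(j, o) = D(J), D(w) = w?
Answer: 60*sqrt(2) ≈ 84.853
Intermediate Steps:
y(j, o) = -1
K = 60 (K = 49 - 1*(-11) = 49 + 11 = 60)
q = 1 (q = 11/11 = 11*(1/11) = 1)
r(F) = sqrt(2)*sqrt(F) (r(F) = sqrt(2*F) = sqrt(2)*sqrt(F))
r(q)*K = (sqrt(2)*sqrt(1))*60 = (sqrt(2)*1)*60 = sqrt(2)*60 = 60*sqrt(2)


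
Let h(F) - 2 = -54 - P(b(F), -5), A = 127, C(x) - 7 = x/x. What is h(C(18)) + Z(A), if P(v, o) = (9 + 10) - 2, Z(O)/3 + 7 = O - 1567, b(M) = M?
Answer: -4410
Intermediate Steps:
C(x) = 8 (C(x) = 7 + x/x = 7 + 1 = 8)
Z(O) = -4722 + 3*O (Z(O) = -21 + 3*(O - 1567) = -21 + 3*(-1567 + O) = -21 + (-4701 + 3*O) = -4722 + 3*O)
P(v, o) = 17 (P(v, o) = 19 - 2 = 17)
h(F) = -69 (h(F) = 2 + (-54 - 1*17) = 2 + (-54 - 17) = 2 - 71 = -69)
h(C(18)) + Z(A) = -69 + (-4722 + 3*127) = -69 + (-4722 + 381) = -69 - 4341 = -4410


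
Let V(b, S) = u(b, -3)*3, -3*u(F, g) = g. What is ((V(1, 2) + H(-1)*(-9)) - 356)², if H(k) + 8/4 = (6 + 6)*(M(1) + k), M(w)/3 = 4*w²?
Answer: 2319529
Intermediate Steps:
u(F, g) = -g/3
M(w) = 12*w² (M(w) = 3*(4*w²) = 12*w²)
V(b, S) = 3 (V(b, S) = -⅓*(-3)*3 = 1*3 = 3)
H(k) = 142 + 12*k (H(k) = -2 + (6 + 6)*(12*1² + k) = -2 + 12*(12*1 + k) = -2 + 12*(12 + k) = -2 + (144 + 12*k) = 142 + 12*k)
((V(1, 2) + H(-1)*(-9)) - 356)² = ((3 + (142 + 12*(-1))*(-9)) - 356)² = ((3 + (142 - 12)*(-9)) - 356)² = ((3 + 130*(-9)) - 356)² = ((3 - 1170) - 356)² = (-1167 - 356)² = (-1523)² = 2319529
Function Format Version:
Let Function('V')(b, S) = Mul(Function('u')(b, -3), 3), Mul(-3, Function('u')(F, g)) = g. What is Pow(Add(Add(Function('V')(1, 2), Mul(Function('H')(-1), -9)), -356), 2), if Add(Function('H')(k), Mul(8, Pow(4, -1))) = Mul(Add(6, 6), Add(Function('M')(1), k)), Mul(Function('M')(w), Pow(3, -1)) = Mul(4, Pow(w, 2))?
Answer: 2319529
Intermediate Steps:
Function('u')(F, g) = Mul(Rational(-1, 3), g)
Function('M')(w) = Mul(12, Pow(w, 2)) (Function('M')(w) = Mul(3, Mul(4, Pow(w, 2))) = Mul(12, Pow(w, 2)))
Function('V')(b, S) = 3 (Function('V')(b, S) = Mul(Mul(Rational(-1, 3), -3), 3) = Mul(1, 3) = 3)
Function('H')(k) = Add(142, Mul(12, k)) (Function('H')(k) = Add(-2, Mul(Add(6, 6), Add(Mul(12, Pow(1, 2)), k))) = Add(-2, Mul(12, Add(Mul(12, 1), k))) = Add(-2, Mul(12, Add(12, k))) = Add(-2, Add(144, Mul(12, k))) = Add(142, Mul(12, k)))
Pow(Add(Add(Function('V')(1, 2), Mul(Function('H')(-1), -9)), -356), 2) = Pow(Add(Add(3, Mul(Add(142, Mul(12, -1)), -9)), -356), 2) = Pow(Add(Add(3, Mul(Add(142, -12), -9)), -356), 2) = Pow(Add(Add(3, Mul(130, -9)), -356), 2) = Pow(Add(Add(3, -1170), -356), 2) = Pow(Add(-1167, -356), 2) = Pow(-1523, 2) = 2319529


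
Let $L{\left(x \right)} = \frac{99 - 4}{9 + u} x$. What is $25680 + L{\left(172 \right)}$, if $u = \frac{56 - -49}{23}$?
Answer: $\frac{2096995}{78} \approx 26885.0$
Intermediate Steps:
$u = \frac{105}{23}$ ($u = \left(56 + 49\right) \frac{1}{23} = 105 \cdot \frac{1}{23} = \frac{105}{23} \approx 4.5652$)
$L{\left(x \right)} = \frac{2185 x}{312}$ ($L{\left(x \right)} = \frac{99 - 4}{9 + \frac{105}{23}} x = \frac{95}{\frac{312}{23}} x = 95 \cdot \frac{23}{312} x = \frac{2185 x}{312}$)
$25680 + L{\left(172 \right)} = 25680 + \frac{2185}{312} \cdot 172 = 25680 + \frac{93955}{78} = \frac{2096995}{78}$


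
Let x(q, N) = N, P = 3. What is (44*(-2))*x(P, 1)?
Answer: -88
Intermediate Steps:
(44*(-2))*x(P, 1) = (44*(-2))*1 = -88*1 = -88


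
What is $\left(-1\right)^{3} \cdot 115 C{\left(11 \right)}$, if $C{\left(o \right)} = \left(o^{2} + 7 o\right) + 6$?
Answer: $-23460$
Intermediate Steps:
$C{\left(o \right)} = 6 + o^{2} + 7 o$
$\left(-1\right)^{3} \cdot 115 C{\left(11 \right)} = \left(-1\right)^{3} \cdot 115 \left(6 + 11^{2} + 7 \cdot 11\right) = \left(-1\right) 115 \left(6 + 121 + 77\right) = \left(-115\right) 204 = -23460$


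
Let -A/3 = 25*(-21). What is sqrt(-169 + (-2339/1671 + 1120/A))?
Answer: I*sqrt(11845290110)/8355 ≈ 13.026*I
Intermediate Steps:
A = 1575 (A = -75*(-21) = -3*(-525) = 1575)
sqrt(-169 + (-2339/1671 + 1120/A)) = sqrt(-169 + (-2339/1671 + 1120/1575)) = sqrt(-169 + (-2339*1/1671 + 1120*(1/1575))) = sqrt(-169 + (-2339/1671 + 32/45)) = sqrt(-169 - 17261/25065) = sqrt(-4253246/25065) = I*sqrt(11845290110)/8355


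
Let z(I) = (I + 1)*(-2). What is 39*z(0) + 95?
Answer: 17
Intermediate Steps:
z(I) = -2 - 2*I (z(I) = (1 + I)*(-2) = -2 - 2*I)
39*z(0) + 95 = 39*(-2 - 2*0) + 95 = 39*(-2 + 0) + 95 = 39*(-2) + 95 = -78 + 95 = 17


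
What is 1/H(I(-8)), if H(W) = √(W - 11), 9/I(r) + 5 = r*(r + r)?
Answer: -I*√287/56 ≈ -0.30252*I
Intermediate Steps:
I(r) = 9/(-5 + 2*r²) (I(r) = 9/(-5 + r*(r + r)) = 9/(-5 + r*(2*r)) = 9/(-5 + 2*r²))
H(W) = √(-11 + W)
1/H(I(-8)) = 1/(√(-11 + 9/(-5 + 2*(-8)²))) = 1/(√(-11 + 9/(-5 + 2*64))) = 1/(√(-11 + 9/(-5 + 128))) = 1/(√(-11 + 9/123)) = 1/(√(-11 + 9*(1/123))) = 1/(√(-11 + 3/41)) = 1/(√(-448/41)) = 1/(8*I*√287/41) = -I*√287/56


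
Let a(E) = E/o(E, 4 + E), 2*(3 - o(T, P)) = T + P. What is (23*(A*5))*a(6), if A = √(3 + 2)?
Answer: -138*√5 ≈ -308.58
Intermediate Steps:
A = √5 ≈ 2.2361
o(T, P) = 3 - P/2 - T/2 (o(T, P) = 3 - (T + P)/2 = 3 - (P + T)/2 = 3 + (-P/2 - T/2) = 3 - P/2 - T/2)
a(E) = E/(1 - E) (a(E) = E/(3 - (4 + E)/2 - E/2) = E/(3 + (-2 - E/2) - E/2) = E/(1 - E))
(23*(A*5))*a(6) = (23*(√5*5))*(-1*6/(-1 + 6)) = (23*(5*√5))*(-1*6/5) = (115*√5)*(-1*6*⅕) = (115*√5)*(-6/5) = -138*√5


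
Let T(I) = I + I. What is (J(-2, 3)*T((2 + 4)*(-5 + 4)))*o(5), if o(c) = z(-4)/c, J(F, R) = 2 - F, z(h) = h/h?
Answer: -48/5 ≈ -9.6000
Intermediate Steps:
T(I) = 2*I
z(h) = 1
o(c) = 1/c
(J(-2, 3)*T((2 + 4)*(-5 + 4)))*o(5) = ((2 - 1*(-2))*(2*((2 + 4)*(-5 + 4))))/5 = ((2 + 2)*(2*(6*(-1))))*(⅕) = (4*(2*(-6)))*(⅕) = (4*(-12))*(⅕) = -48*⅕ = -48/5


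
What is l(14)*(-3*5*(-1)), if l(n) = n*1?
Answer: 210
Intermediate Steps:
l(n) = n
l(14)*(-3*5*(-1)) = 14*(-3*5*(-1)) = 14*(-15*(-1)) = 14*15 = 210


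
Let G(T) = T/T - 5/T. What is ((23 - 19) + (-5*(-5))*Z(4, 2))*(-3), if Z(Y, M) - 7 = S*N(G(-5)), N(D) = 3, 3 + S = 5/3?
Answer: -237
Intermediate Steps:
G(T) = 1 - 5/T
S = -4/3 (S = -3 + 5/3 = -4/3 ≈ -1.3333)
Z(Y, M) = 3 (Z(Y, M) = 7 - 4/3*3 = 7 - 4 = 3)
((23 - 19) + (-5*(-5))*Z(4, 2))*(-3) = ((23 - 19) - 5*(-5)*3)*(-3) = (4 + 25*3)*(-3) = (4 + 75)*(-3) = 79*(-3) = -237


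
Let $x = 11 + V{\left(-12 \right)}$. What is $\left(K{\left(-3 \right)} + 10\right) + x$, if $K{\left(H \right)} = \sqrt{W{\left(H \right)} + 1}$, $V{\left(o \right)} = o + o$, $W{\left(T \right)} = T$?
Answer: $-3 + i \sqrt{2} \approx -3.0 + 1.4142 i$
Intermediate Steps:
$V{\left(o \right)} = 2 o$
$K{\left(H \right)} = \sqrt{1 + H}$ ($K{\left(H \right)} = \sqrt{H + 1} = \sqrt{1 + H}$)
$x = -13$ ($x = 11 + 2 \left(-12\right) = 11 - 24 = -13$)
$\left(K{\left(-3 \right)} + 10\right) + x = \left(\sqrt{1 - 3} + 10\right) - 13 = \left(\sqrt{-2} + 10\right) - 13 = \left(i \sqrt{2} + 10\right) - 13 = \left(10 + i \sqrt{2}\right) - 13 = -3 + i \sqrt{2}$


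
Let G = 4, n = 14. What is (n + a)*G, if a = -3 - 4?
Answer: 28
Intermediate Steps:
a = -7
(n + a)*G = (14 - 7)*4 = 7*4 = 28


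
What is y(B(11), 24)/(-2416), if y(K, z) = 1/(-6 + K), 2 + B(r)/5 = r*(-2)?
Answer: 1/304416 ≈ 3.2850e-6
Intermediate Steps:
B(r) = -10 - 10*r (B(r) = -10 + 5*(r*(-2)) = -10 + 5*(-2*r) = -10 - 10*r)
y(B(11), 24)/(-2416) = 1/(-6 + (-10 - 10*11)*(-2416)) = -1/2416/(-6 + (-10 - 110)) = -1/2416/(-6 - 120) = -1/2416/(-126) = -1/126*(-1/2416) = 1/304416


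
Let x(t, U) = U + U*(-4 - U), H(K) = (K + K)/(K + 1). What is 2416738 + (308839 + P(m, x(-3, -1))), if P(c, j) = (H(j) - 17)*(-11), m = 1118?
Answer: 8177248/3 ≈ 2.7257e+6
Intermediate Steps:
H(K) = 2*K/(1 + K) (H(K) = (2*K)/(1 + K) = 2*K/(1 + K))
P(c, j) = 187 - 22*j/(1 + j) (P(c, j) = (2*j/(1 + j) - 17)*(-11) = (-17 + 2*j/(1 + j))*(-11) = 187 - 22*j/(1 + j))
2416738 + (308839 + P(m, x(-3, -1))) = 2416738 + (308839 + 11*(17 + 15*(-1*(-1)*(3 - 1)))/(1 - 1*(-1)*(3 - 1))) = 2416738 + (308839 + 11*(17 + 15*(-1*(-1)*2))/(1 - 1*(-1)*2)) = 2416738 + (308839 + 11*(17 + 15*2)/(1 + 2)) = 2416738 + (308839 + 11*(17 + 30)/3) = 2416738 + (308839 + 11*(1/3)*47) = 2416738 + (308839 + 517/3) = 2416738 + 927034/3 = 8177248/3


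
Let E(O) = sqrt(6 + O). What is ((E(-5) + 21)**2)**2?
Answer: 234256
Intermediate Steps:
((E(-5) + 21)**2)**2 = ((sqrt(6 - 5) + 21)**2)**2 = ((sqrt(1) + 21)**2)**2 = ((1 + 21)**2)**2 = (22**2)**2 = 484**2 = 234256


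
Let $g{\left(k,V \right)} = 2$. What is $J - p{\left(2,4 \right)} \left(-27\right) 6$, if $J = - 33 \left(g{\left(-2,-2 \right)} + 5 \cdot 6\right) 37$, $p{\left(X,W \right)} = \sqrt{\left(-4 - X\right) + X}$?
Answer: $-39072 + 324 i \approx -39072.0 + 324.0 i$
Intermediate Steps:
$p{\left(X,W \right)} = 2 i$ ($p{\left(X,W \right)} = \sqrt{-4} = 2 i$)
$J = -39072$ ($J = - 33 \left(2 + 5 \cdot 6\right) 37 = - 33 \left(2 + 30\right) 37 = \left(-33\right) 32 \cdot 37 = \left(-1056\right) 37 = -39072$)
$J - p{\left(2,4 \right)} \left(-27\right) 6 = -39072 - 2 i \left(-27\right) 6 = -39072 - - 54 i 6 = -39072 - - 324 i = -39072 + 324 i$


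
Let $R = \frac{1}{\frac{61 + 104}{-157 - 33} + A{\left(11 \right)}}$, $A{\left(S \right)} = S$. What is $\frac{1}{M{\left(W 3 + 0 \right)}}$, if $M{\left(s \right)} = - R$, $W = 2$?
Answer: $- \frac{385}{38} \approx -10.132$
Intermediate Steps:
$R = \frac{38}{385}$ ($R = \frac{1}{\frac{61 + 104}{-157 - 33} + 11} = \frac{1}{\frac{165}{-190} + 11} = \frac{1}{165 \left(- \frac{1}{190}\right) + 11} = \frac{1}{- \frac{33}{38} + 11} = \frac{1}{\frac{385}{38}} = \frac{38}{385} \approx 0.098701$)
$M{\left(s \right)} = - \frac{38}{385}$ ($M{\left(s \right)} = \left(-1\right) \frac{38}{385} = - \frac{38}{385}$)
$\frac{1}{M{\left(W 3 + 0 \right)}} = \frac{1}{- \frac{38}{385}} = - \frac{385}{38}$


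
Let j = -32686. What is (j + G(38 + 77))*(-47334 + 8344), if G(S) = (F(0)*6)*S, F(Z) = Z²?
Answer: 1274427140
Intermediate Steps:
G(S) = 0 (G(S) = (0²*6)*S = (0*6)*S = 0*S = 0)
(j + G(38 + 77))*(-47334 + 8344) = (-32686 + 0)*(-47334 + 8344) = -32686*(-38990) = 1274427140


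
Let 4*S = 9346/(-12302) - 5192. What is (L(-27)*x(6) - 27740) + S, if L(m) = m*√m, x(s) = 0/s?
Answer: -714455625/24604 ≈ -29038.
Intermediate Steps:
x(s) = 0
L(m) = m^(3/2)
S = -31940665/24604 (S = (9346/(-12302) - 5192)/4 = (9346*(-1/12302) - 5192)/4 = (-4673/6151 - 5192)/4 = (¼)*(-31940665/6151) = -31940665/24604 ≈ -1298.2)
(L(-27)*x(6) - 27740) + S = ((-27)^(3/2)*0 - 27740) - 31940665/24604 = (-81*I*√3*0 - 27740) - 31940665/24604 = (0 - 27740) - 31940665/24604 = -27740 - 31940665/24604 = -714455625/24604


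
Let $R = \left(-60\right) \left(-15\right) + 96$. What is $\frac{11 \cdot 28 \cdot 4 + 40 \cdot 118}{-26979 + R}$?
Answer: $- \frac{1984}{8661} \approx -0.22907$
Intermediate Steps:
$R = 996$ ($R = 900 + 96 = 996$)
$\frac{11 \cdot 28 \cdot 4 + 40 \cdot 118}{-26979 + R} = \frac{11 \cdot 28 \cdot 4 + 40 \cdot 118}{-26979 + 996} = \frac{308 \cdot 4 + 4720}{-25983} = \left(1232 + 4720\right) \left(- \frac{1}{25983}\right) = 5952 \left(- \frac{1}{25983}\right) = - \frac{1984}{8661}$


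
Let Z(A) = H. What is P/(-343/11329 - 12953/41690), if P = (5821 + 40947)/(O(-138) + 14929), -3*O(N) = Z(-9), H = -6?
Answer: -279605157920/30437355123 ≈ -9.1862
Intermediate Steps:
Z(A) = -6
O(N) = 2 (O(N) = -1/3*(-6) = 2)
P = 592/189 (P = (5821 + 40947)/(2 + 14929) = 46768/14931 = 46768*(1/14931) = 592/189 ≈ 3.1323)
P/(-343/11329 - 12953/41690) = 592/(189*(-343/11329 - 12953/41690)) = 592/(189*(-161044207/472306010)) = (592/189)*(-472306010/161044207) = -279605157920/30437355123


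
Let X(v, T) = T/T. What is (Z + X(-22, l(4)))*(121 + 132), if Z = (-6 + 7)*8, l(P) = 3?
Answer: 2277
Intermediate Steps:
X(v, T) = 1
Z = 8 (Z = 1*8 = 8)
(Z + X(-22, l(4)))*(121 + 132) = (8 + 1)*(121 + 132) = 9*253 = 2277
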